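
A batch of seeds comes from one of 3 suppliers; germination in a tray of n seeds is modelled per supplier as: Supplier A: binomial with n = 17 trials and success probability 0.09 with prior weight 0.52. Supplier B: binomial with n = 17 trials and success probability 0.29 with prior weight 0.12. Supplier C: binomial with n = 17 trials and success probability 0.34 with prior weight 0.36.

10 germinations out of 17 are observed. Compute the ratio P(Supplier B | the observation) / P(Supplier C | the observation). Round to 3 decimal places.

0.113

The posterior odds equal the prior odds times the likelihood ratio: (P(Z=i)/P(Z=j))·(f_i(x)/f_j(x)).
Binomial probabilities:
  L_A = C(17,10)·0.09^10·0.91^7 = 19448·3.48678e-11·0.516761 = 3.50421e-07
  L_B = C(17,10)·0.29^10·0.71^7 = 19448·4.20707e-06·0.0909512 = 0.00744155
  L_C = C(17,10)·0.34^10·0.66^7 = 19448·2.06438e-05·0.0545516 = 0.0219014
Odds = (0.12/0.36) × (0.00744155/0.0219014) = 0.333333 × 0.339775 ≈ 0.113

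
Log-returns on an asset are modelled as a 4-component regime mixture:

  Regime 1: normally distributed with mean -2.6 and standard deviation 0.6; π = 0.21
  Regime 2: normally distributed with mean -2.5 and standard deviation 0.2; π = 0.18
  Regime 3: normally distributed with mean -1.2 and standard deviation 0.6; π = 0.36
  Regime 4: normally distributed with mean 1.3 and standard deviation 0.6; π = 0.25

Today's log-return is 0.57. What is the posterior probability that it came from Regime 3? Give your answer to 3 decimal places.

0.037

Posterior ∝ prior × likelihood, so P(k | x) ∝ w_k f_k(x); normalise over all components.
Normal densities:
  f_1 = (1/(0.6·√(2π)))·exp(−(0.57−-2.6)²/(2·0.6²)) = 0.664904·exp(-13.95681) = 5.77292e-07
  f_2 = (1/(0.2·√(2π)))·exp(−(0.57−-2.5)²/(2·0.2²)) = 1.994711·exp(-117.81125) = 1.36491e-51
  f_3 = (1/(0.6·√(2π)))·exp(−(0.57−-1.2)²/(2·0.6²)) = 0.664904·exp(-4.35125) = 0.00857107
  f_4 = (1/(0.6·√(2π)))·exp(−(0.57−1.3)²/(2·0.6²)) = 0.664904·exp(-0.74014) = 0.317191
Unnormalised posteriors:
  w_1·f_1 = 0.21 × 5.77292e-07 = 1.21231e-07
  w_2·f_2 = 0.18 × 1.36491e-51 = 2.45684e-52
  w_3·f_3 = 0.36 × 0.00857107 = 0.00308558
  w_4·f_4 = 0.25 × 0.317191 = 0.0792977
Denominator: 1.21231e-07 + 2.45684e-52 + 0.00308558 + 0.0792977 = 0.0823834
P(Regime 3 | the observation) = 0.00308558 / 0.0823834 ≈ 0.037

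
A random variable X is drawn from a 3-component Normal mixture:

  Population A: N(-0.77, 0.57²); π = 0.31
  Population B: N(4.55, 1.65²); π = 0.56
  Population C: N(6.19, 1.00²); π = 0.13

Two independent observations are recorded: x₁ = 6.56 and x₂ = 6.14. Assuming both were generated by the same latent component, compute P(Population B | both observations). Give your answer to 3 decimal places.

0.337

By Bayes' theorem, P(k | x) = P(Z=k) f_k(x) / Σ_j P(Z=j) f_j(x).
Since both observations come from the same component, the likelihood for component k is f_k(x₁)·f_k(x₂).
  L_A = [8.61531e-37] × [8.5614e-33] = 7.37591e-69
  L_B = [0.11513] × [0.151979] = 0.0174973
  L_C = [0.372548] × [0.398444] = 0.14844
Prior × likelihood for each component:
  P(Z=A)·L_A = 0.31 × 7.37591e-69 = 2.28653e-69
  P(Z=B)·L_B = 0.56 × 0.0174973 = 0.00979849
  P(Z=C)·L_C = 0.13 × 0.14844 = 0.0192971
Denominator: 2.28653e-69 + 0.00979849 + 0.0192971 = 0.0290956
So the posterior for Population B is 0.00979849 / 0.0290956 ≈ 0.337.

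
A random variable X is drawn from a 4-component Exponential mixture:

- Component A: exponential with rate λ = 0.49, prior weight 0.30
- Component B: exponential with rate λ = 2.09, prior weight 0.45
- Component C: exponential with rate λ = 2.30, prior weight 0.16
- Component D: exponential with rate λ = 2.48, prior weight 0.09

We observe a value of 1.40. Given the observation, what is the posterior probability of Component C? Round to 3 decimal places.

Posterior ∝ prior × likelihood, so P(k | x) ∝ π_k f_k(x); normalise over all components.
Evaluate each component's likelihood at the observed value:
  f_A = 0.49·e^(−0.49·1.40) = 0.49·e^(−0.6860) = 0.246757
  f_B = 2.09·e^(−2.09·1.40) = 2.09·e^(−2.9260) = 0.112047
  f_C = 2.30·e^(−2.30·1.40) = 2.30·e^(−3.2200) = 0.0918966
  f_D = 2.48·e^(−2.48·1.40) = 2.48·e^(−3.4720) = 0.077016
Multiply by the mixture weights:
  π_A·f_A = 0.30 × 0.246757 = 0.0740272
  π_B·f_B = 0.45 × 0.112047 = 0.0504212
  π_C·f_C = 0.16 × 0.0918966 = 0.0147035
  π_D·f_D = 0.09 × 0.077016 = 0.00693144
Marginal: 0.0740272 + 0.0504212 + 0.0147035 + 0.00693144 = 0.146083
So the posterior for Component C is 0.0147035 / 0.146083 ≈ 0.101.

0.101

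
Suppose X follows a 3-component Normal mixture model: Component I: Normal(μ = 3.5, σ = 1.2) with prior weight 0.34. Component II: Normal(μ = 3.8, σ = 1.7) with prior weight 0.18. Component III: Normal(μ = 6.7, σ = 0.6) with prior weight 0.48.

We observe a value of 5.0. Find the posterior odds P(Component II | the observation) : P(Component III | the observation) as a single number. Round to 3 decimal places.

5.711

The posterior odds equal the prior odds times the likelihood ratio: (w_i/w_j)·(f_i(x)/f_j(x)).
Evaluate each component's likelihood at the observed value:
  L_I = (1/(1.2·√(2π)))·exp(−(5.0−3.5)²/(2·1.2²)) = 0.332452·exp(-0.78125) = 0.152208
  L_II = (1/(1.7·√(2π)))·exp(−(5.0−3.8)²/(2·1.7²)) = 0.234672·exp(-0.24913) = 0.182921
  L_III = (1/(0.6·√(2π)))·exp(−(5.0−6.7)²/(2·0.6²)) = 0.664904·exp(-4.01389) = 0.0120102
0.0329258 / 0.00576488 ≈ 5.711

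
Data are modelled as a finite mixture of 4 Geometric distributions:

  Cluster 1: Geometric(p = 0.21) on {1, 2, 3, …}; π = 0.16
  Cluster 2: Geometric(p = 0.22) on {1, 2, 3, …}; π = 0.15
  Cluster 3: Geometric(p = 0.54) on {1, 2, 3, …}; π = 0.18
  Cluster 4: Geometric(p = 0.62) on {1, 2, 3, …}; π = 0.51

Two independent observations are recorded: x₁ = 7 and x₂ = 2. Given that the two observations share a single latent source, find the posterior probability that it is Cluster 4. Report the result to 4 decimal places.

Apply Bayes' rule: the posterior for each component is proportional to its prior times its likelihood at x.
Since both observations come from the same component, the likelihood for component k is f_k(x₁)·f_k(x₂).
  f_1 = [0.21·(1−0.21)^6 = 0.21·0.243087 = 0.0510484] × [0.1659] = 0.00846892
  f_2 = [0.22·(1−0.22)^6 = 0.22·0.2252 = 0.0495439] × [0.1716] = 0.00850174
  f_3 = [0.54·(1−0.54)^6 = 0.54·0.0094743 = 0.00511612] × [0.2484] = 0.00127084
  f_4 = [0.62·(1−0.62)^6 = 0.62·0.00301094 = 0.00186678] × [0.2356] = 0.000439813
Prior × likelihood for each component:
  π_1·f_1 = 0.16 × 0.00846892 = 0.00135503
  π_2·f_2 = 0.15 × 0.00850174 = 0.00127526
  π_3·f_3 = 0.18 × 0.00127084 = 0.000228752
  π_4·f_4 = 0.51 × 0.000439813 = 0.000224305
Evidence: 0.00135503 + 0.00127526 + 0.000228752 + 0.000224305 = 0.00308334
Responsibility of Cluster 4: 0.000224305 / 0.00308334 ≈ 0.0727

0.0727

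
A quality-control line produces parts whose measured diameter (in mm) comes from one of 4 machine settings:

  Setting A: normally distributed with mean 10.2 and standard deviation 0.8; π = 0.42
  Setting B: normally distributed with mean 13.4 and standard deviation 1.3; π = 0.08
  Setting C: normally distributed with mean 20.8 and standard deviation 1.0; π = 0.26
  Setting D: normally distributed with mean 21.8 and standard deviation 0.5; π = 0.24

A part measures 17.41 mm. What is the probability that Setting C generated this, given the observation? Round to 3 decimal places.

0.611

P(component k | x) = π_k·f_k(x) / marginal(x), where marginal(x) = Σ_j π_j·f_j(x).
Normal densities:
  p_A = 1.14816e-18
  p_B = 0.00263538
  p_C = 0.00127477
  p_D = 1.45347e-17
Prior × likelihood for each component:
  π_A·p_A = 0.42 × 1.14816e-18 = 4.82226e-19
  π_B·p_B = 0.08 × 0.00263538 = 0.00021083
  π_C·p_C = 0.26 × 0.00127477 = 0.000331441
  π_D·p_D = 0.24 × 1.45347e-17 = 3.48833e-18
Marginal: 4.82226e-19 + 0.00021083 + 0.000331441 + 3.48833e-18 = 0.000542271
P(Setting C | the observation) = 0.000331441 / 0.000542271 ≈ 0.611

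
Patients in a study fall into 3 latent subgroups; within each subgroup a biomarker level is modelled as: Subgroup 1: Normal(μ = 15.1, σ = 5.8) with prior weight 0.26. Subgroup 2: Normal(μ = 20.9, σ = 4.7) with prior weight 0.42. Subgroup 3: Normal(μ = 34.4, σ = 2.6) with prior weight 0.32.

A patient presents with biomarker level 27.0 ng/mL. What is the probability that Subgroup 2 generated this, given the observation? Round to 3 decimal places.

0.835

By Bayes' theorem, P(k | x) = P(Z=k) f_k(x) / Σ_j P(Z=j) f_j(x).
Evaluate each component's likelihood at the observed value:
  L_1 = 0.00838272
  L_2 = 0.0365623
  L_3 = 0.00267249
Unnormalised posteriors:
  P(Z=1)·L_1 = 0.26 × 0.00838272 = 0.00217951
  P(Z=2)·L_2 = 0.42 × 0.0365623 = 0.0153562
  P(Z=3)·L_3 = 0.32 × 0.00267249 = 0.000855196
Marginal: 0.00217951 + 0.0153562 + 0.000855196 = 0.0183909
P(Subgroup 2 | data) ≈ 0.835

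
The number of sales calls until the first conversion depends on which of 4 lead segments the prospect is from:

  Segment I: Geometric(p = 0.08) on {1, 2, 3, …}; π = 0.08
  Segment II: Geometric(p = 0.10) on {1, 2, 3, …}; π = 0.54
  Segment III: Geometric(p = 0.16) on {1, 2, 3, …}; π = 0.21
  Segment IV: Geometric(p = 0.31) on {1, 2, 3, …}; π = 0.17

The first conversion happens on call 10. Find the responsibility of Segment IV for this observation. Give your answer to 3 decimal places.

Apply Bayes' rule: the posterior for each component is proportional to its prior times its likelihood at x.
Evaluate each component's likelihood at the observed value:
  p_I = 0.08·(1−0.08)^9 = 0.08·0.472161 = 0.0377729
  p_II = 0.10·(1−0.10)^9 = 0.10·0.38742 = 0.038742
  p_III = 0.16·(1−0.16)^9 = 0.16·0.208216 = 0.0333145
  p_IV = 0.31·(1−0.31)^9 = 0.31·0.0354521 = 0.0109901
Weight by the priors:
  π_I·p_I = 0.08 × 0.0377729 = 0.00302183
  π_II·p_II = 0.54 × 0.038742 = 0.0209207
  π_III·p_III = 0.21 × 0.0333145 = 0.00699605
  π_IV·p_IV = 0.17 × 0.0109901 = 0.00186833
Marginal: 0.00302183 + 0.0209207 + 0.00699605 + 0.00186833 = 0.0328069
P(Segment IV | the observation) ≈ 0.057

0.057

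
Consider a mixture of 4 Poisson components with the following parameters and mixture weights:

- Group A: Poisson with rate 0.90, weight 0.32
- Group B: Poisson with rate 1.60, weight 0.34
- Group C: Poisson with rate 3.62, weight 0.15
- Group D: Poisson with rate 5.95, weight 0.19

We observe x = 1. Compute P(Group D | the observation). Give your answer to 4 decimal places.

Posterior ∝ prior × likelihood, so P(k | x) ∝ w_k f_k(x); normalise over all components.
Evaluate each component's likelihood at the observed value:
  L_A = 0.365913
  L_B = 0.323034
  L_C = 0.0969533
  L_D = 0.0155048
Weight by the priors:
  w_A·L_A = 0.32 × 0.365913 = 0.117092
  w_B·L_B = 0.34 × 0.323034 = 0.109832
  w_C·L_C = 0.15 × 0.0969533 = 0.014543
  w_D·L_D = 0.19 × 0.0155048 = 0.0029459
Marginal: 0.117092 + 0.109832 + 0.014543 + 0.0029459 = 0.244413
So the posterior for Group D is 0.0029459 / 0.244413 ≈ 0.0121.

0.0121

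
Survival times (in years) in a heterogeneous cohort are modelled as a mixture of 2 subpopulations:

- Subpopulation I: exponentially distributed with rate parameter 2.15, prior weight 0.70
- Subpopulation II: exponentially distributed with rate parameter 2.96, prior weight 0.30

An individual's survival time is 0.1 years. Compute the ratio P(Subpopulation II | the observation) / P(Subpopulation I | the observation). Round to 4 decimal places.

Only the two components matter; the odds are (w_i f_i(x)) / (w_j f_j(x)).
Component likelihoods at x = 0.1 years:
  L_I = 2.15·e^(−2.15·0.1) = 2.15·e^(−0.2150) = 1.73406
  L_II = 2.96·e^(−2.96·0.1) = 2.96·e^(−0.2960) = 2.20161
0.660483 / 1.21384 ≈ 0.5441

0.5441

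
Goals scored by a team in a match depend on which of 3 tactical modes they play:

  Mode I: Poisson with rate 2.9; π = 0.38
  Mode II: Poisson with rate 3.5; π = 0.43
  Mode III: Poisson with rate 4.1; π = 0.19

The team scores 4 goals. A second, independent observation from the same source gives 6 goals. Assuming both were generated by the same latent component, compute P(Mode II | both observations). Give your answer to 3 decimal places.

Apply Bayes' rule: the posterior for each component is proportional to its prior times its likelihood at x.
Since both observations come from the same component, the likelihood for component k is f_k(x₁)·f_k(x₂).
  f_I = [e^(−2.9)·2.9^4/4! = 0.162154] × [0.0454571] = 0.00737103
  f_II = [e^(−3.5)·3.5^4/4! = 0.188812] × [0.0770983] = 0.0145571
  f_III = [e^(−4.1)·4.1^4/4! = 0.195127] × [0.109336] = 0.0213344
Multiply by the mixture weights:
  P(Z=I)·f_I = 0.38 × 0.00737103 = 0.00280099
  P(Z=II)·f_II = 0.43 × 0.0145571 = 0.00625956
  P(Z=III)·f_III = 0.19 × 0.0213344 = 0.00405353
Sum: 0.00280099 + 0.00625956 + 0.00405353 = 0.0131141
P(Mode II | x₁,x₂) = 0.00625956 / 0.0131141 ≈ 0.477

0.477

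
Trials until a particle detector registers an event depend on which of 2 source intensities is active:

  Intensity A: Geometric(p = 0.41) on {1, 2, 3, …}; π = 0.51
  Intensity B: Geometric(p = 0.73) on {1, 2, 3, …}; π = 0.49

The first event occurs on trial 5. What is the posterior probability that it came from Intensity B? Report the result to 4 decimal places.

0.0698

Apply Bayes' rule: the posterior for each component is proportional to its prior times its likelihood at x.
Evaluate each component's likelihood at the observed value:
  f_A = 0.0496812
  f_B = 0.00387952
Unnormalised posteriors:
  π_A·f_A = 0.51 × 0.0496812 = 0.0253374
  π_B·f_B = 0.49 × 0.00387952 = 0.00190096
Normaliser: 0.0253374 + 0.00190096 = 0.0272384
P(Intensity B | data) = 0.00190096 / 0.0272384 ≈ 0.0698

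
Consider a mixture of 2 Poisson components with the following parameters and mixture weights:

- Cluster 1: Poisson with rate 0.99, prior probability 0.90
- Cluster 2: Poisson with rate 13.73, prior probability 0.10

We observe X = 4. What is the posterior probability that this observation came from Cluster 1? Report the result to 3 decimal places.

Posterior ∝ prior × likelihood, so P(k | x) ∝ π_k f_k(x); normalise over all components.
Evaluate each component's likelihood at the observed value:
  p_1 = e^(−0.99)·0.99^4/4! = 0.0148723
  p_2 = e^(−13.73)·13.73^4/4! = 0.0016129
Prior × likelihood for each component:
  π_1·p_1 = 0.90 × 0.0148723 = 0.0133851
  π_2·p_2 = 0.10 × 0.0016129 = 0.00016129
Sum: 0.0133851 + 0.00016129 = 0.0135464
P(Cluster 1 | data) ≈ 0.988

0.988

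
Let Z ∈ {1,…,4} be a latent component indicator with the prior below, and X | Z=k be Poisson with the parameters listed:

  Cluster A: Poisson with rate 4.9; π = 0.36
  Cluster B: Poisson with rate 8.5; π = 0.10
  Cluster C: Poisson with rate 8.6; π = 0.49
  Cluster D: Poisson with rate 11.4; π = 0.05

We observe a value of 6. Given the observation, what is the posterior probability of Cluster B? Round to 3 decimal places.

Posterior ∝ prior × likelihood, so P(k | x) ∝ P(Z=k) f_k(x); normalise over all components.
Component likelihoods at x = 6:
  f_A = 0.143153
  f_B = 0.106581
  f_C = 0.103449
  f_D = 0.0341303
Multiply by the mixture weights:
  P(Z=A)·f_A = 0.36 × 0.143153 = 0.0515351
  P(Z=B)·f_B = 0.10 × 0.106581 = 0.0106581
  P(Z=C)·f_C = 0.49 × 0.103449 = 0.0506899
  P(Z=D)·f_D = 0.05 × 0.0341303 = 0.00170651
Normaliser: 0.0515351 + 0.0106581 + 0.0506899 + 0.00170651 = 0.11459
P(Cluster B | the observation) ≈ 0.093

0.093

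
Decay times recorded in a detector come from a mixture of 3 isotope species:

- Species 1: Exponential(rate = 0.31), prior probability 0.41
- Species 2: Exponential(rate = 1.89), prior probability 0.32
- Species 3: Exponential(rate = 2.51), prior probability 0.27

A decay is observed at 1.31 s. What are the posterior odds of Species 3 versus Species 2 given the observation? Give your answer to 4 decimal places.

0.4974

Since P(k|x) ∝ w_k f_k(x), the posterior odds are w_i f_i(x) / (w_j f_j(x)).
Component likelihoods at x = 1.31 s:
  f_1 = 0.31·e^(−0.31·1.31) = 0.31·e^(−0.4061) = 0.206535
  f_2 = 1.89·e^(−1.89·1.31) = 1.89·e^(−2.4759) = 0.158925
  f_3 = 2.51·e^(−2.51·1.31) = 2.51·e^(−3.2881) = 0.093685
0.0252949 / 0.050856 ≈ 0.4974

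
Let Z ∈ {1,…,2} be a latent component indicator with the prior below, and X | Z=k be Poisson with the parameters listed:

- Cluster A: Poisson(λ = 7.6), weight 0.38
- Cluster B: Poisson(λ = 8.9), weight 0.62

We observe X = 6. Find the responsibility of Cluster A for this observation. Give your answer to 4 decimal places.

P(component k | x) = π_k·f_k(x) / marginal(x), where marginal(x) = Σ_j π_j·f_j(x).
Poisson probabilities:
  f_A = e^(−7.6)·7.6^6/6! = 0.13394
  f_B = e^(−8.9)·8.9^6/6! = 0.0941427
Unnormalised posteriors:
  π_A·f_A = 0.38 × 0.13394 = 0.0508973
  π_B·f_B = 0.62 × 0.0941427 = 0.0583685
Evidence: 0.0508973 + 0.0583685 = 0.109266
Responsibility of Cluster A: 0.0508973 / 0.109266 ≈ 0.4658

0.4658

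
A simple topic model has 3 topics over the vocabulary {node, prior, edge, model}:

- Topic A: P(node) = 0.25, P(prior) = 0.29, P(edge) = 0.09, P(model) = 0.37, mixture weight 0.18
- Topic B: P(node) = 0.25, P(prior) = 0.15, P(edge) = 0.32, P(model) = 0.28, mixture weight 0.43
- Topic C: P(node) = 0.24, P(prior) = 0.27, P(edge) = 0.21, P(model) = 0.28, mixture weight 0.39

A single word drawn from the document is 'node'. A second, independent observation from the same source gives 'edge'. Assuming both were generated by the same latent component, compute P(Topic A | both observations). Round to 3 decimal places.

Posterior ∝ prior × likelihood, so P(k | x) ∝ π_k f_k(x); normalise over all components.
Since both observations come from the same component, the likelihood for component k is f_k(x₁)·f_k(x₂).
  p_A = [0.25] × [0.09] = 0.0225
  p_B = [0.25] × [0.32] = 0.08
  p_C = [0.24] × [0.21] = 0.0504
Unnormalised posteriors:
  π_A·p_A = 0.18 × 0.0225 = 0.00405
  π_B·p_B = 0.43 × 0.08 = 0.0344
  π_C·p_C = 0.39 × 0.0504 = 0.019656
Marginal: 0.00405 + 0.0344 + 0.019656 = 0.058106
P(Topic A | x₁,x₂) = 0.00405 / 0.058106 ≈ 0.070

0.070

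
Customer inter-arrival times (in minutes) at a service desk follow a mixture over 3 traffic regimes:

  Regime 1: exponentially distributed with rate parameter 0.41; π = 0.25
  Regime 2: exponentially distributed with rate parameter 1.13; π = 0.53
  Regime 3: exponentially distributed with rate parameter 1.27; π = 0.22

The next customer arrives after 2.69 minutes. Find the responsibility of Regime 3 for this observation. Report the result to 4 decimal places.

Posterior ∝ prior × likelihood, so P(k | x) ∝ π_k f_k(x); normalise over all components.
Evaluate each component's likelihood at the observed value:
  p_1 = 0.41·e^(−0.41·2.69) = 0.41·e^(−1.1029) = 0.136082
  p_2 = 1.13·e^(−1.13·2.69) = 1.13·e^(−3.0397) = 0.0540696
  p_3 = 1.27·e^(−1.27·2.69) = 1.27·e^(−3.4163) = 0.0416988
Prior × likelihood for each component:
  π_1·p_1 = 0.25 × 0.136082 = 0.0340205
  π_2·p_2 = 0.53 × 0.0540696 = 0.0286569
  π_3·p_3 = 0.22 × 0.0416988 = 0.00917373
Normaliser: 0.0340205 + 0.0286569 + 0.00917373 = 0.0718511
P(Regime 3 | 2.69 minutes) = 0.00917373 / 0.0718511 ≈ 0.1277

0.1277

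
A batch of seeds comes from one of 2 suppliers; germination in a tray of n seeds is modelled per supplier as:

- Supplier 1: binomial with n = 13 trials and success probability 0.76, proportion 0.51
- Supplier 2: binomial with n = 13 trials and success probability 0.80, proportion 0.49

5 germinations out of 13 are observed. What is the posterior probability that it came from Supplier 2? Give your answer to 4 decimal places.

0.2241

The responsibility of component k is P(Z=k) f_k(x) divided by Σ_j P(Z=j) f_j(x).
Binomial probabilities:
  p_1 = 0.003592
  p_2 = 0.00107961
Prior × likelihood for each component:
  P(Z=1)·p_1 = 0.51 × 0.003592 = 0.00183192
  P(Z=2)·p_2 = 0.49 × 0.00107961 = 0.000529011
Sum: 0.00183192 + 0.000529011 = 0.00236093
So the posterior for Supplier 2 is 0.000529011 / 0.00236093 ≈ 0.2241.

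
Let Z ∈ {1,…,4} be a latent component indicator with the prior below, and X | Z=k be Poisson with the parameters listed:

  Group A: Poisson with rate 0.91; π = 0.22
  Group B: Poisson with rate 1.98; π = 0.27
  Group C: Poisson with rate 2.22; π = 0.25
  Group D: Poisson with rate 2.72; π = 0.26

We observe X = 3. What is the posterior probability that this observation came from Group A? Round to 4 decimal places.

0.0669

P(component k | x) = π_k·f_k(x) / marginal(x), where marginal(x) = Σ_j π_j·f_j(x).
Poisson probabilities:
  L_A = e^(−0.91)·0.91^3/3! = 0.0505551
  L_B = e^(−1.98)·1.98^3/3! = 0.178625
  L_C = e^(−2.22)·2.22^3/3! = 0.19805
  L_D = e^(−2.72)·2.72^3/3! = 0.22094
Multiply by the mixture weights:
  π_A·L_A = 0.22 × 0.0505551 = 0.0111221
  π_B·L_B = 0.27 × 0.178625 = 0.0482286
  π_C·L_C = 0.25 × 0.19805 = 0.0495124
  π_D·L_D = 0.26 × 0.22094 = 0.0574444
Normaliser: 0.0111221 + 0.0482286 + 0.0495124 + 0.0574444 = 0.166308
So the posterior for Group A is 0.0111221 / 0.166308 ≈ 0.0669.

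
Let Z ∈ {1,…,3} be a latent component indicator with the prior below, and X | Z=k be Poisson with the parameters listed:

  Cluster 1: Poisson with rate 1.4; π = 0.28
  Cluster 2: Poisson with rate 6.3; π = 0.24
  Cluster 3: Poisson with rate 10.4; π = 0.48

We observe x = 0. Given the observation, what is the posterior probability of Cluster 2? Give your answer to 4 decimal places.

0.0063

Posterior ∝ prior × likelihood, so P(k | x) ∝ w_k f_k(x); normalise over all components.
Component likelihoods at x = 0:
  L_1 = 0.246597
  L_2 = 0.0018363
  L_3 = 3.04325e-05
Multiply by the mixture weights:
  w_1·L_1 = 0.28 × 0.246597 = 0.0690471
  w_2·L_2 = 0.24 × 0.0018363 = 0.000440713
  w_3·L_3 = 0.48 × 3.04325e-05 = 1.46076e-05
Evidence: 0.0690471 + 0.000440713 + 1.46076e-05 = 0.0695025
Responsibility of Cluster 2: 0.000440713 / 0.0695025 ≈ 0.0063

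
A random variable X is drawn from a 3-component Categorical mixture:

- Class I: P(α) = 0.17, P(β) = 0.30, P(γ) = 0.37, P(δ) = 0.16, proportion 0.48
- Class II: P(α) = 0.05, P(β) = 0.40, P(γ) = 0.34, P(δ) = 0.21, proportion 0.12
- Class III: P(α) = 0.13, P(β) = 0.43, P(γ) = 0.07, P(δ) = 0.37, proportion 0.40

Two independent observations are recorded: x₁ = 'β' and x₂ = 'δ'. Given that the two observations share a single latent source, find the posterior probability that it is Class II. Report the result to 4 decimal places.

0.1042

The responsibility of component k is w_k f_k(x) divided by Σ_j w_j f_j(x).
Since both observations come from the same component, the likelihood for component k is f_k(x₁)·f_k(x₂).
  p_I = [P(β | comp) = 0.30] × [0.16] = 0.048
  p_II = [P(β | comp) = 0.40] × [0.21] = 0.084
  p_III = [P(β | comp) = 0.43] × [0.37] = 0.1591
Weight by the priors:
  w_I·p_I = 0.48 × 0.048 = 0.02304
  w_II·p_II = 0.12 × 0.084 = 0.01008
  w_III·p_III = 0.40 × 0.1591 = 0.06364
Denominator: 0.02304 + 0.01008 + 0.06364 = 0.09676
P(Class II | x) ≈ 0.1042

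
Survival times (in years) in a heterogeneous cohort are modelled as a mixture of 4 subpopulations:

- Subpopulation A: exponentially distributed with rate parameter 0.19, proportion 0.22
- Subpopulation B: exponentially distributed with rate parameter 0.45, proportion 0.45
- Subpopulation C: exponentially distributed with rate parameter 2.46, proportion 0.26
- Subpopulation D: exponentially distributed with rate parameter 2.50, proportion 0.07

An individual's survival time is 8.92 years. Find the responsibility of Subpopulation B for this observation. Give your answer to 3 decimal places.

The responsibility of component k is π_k f_k(x) divided by Σ_j π_j f_j(x).
Component likelihoods at x = 8.92 years:
  f_A = 0.19·e^(−0.19·8.92) = 0.19·e^(−1.6948) = 0.0348908
  f_B = 0.45·e^(−0.45·8.92) = 0.45·e^(−4.0140) = 0.00812745
  f_C = 2.46·e^(−2.46·8.92) = 2.46·e^(−21.9432) = 7.26314e-10
  f_D = 2.50·e^(−2.50·8.92) = 2.50·e^(−22.3000) = 5.16622e-10
Prior × likelihood for each component:
  π_A·f_A = 0.22 × 0.0348908 = 0.00767598
  π_B·f_B = 0.45 × 0.00812745 = 0.00365735
  π_C·f_C = 0.26 × 7.26314e-10 = 1.88842e-10
  π_D·f_D = 0.07 × 5.16622e-10 = 3.61636e-11
Evidence: 0.00767598 + 0.00365735 + 1.88842e-10 + 3.61636e-11 = 0.0113333
Responsibility of Subpopulation B: 0.00365735 / 0.0113333 ≈ 0.323

0.323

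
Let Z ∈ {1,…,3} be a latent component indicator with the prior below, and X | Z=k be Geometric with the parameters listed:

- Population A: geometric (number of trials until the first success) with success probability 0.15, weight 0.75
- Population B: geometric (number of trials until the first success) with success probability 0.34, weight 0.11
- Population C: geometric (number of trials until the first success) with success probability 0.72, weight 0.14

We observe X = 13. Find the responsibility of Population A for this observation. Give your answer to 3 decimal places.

0.984

Apply Bayes' rule: the posterior for each component is proportional to its prior times its likelihood at x.
Component likelihoods at x = 13:
  f_A = 0.0213363
  f_B = 0.00232277
  f_C = 1.67197e-07
Unnormalised posteriors:
  π_A·f_A = 0.75 × 0.0213363 = 0.0160022
  π_B·f_B = 0.11 × 0.00232277 = 0.000255505
  π_C·f_C = 0.14 × 1.67197e-07 = 2.34076e-08
Evidence: 0.0160022 + 0.000255505 + 2.34076e-08 = 0.0162577
Responsibility of Population A: 0.0160022 / 0.0162577 ≈ 0.984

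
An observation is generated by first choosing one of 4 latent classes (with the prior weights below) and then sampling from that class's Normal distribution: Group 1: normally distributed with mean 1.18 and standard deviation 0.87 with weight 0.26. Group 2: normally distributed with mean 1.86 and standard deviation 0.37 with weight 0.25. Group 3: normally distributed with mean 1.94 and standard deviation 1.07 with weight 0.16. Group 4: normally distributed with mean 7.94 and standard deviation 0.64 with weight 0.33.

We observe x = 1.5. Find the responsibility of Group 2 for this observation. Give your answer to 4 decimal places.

Posterior ∝ prior × likelihood, so P(k | x) ∝ π_k f_k(x); normalise over all components.
Normal densities:
  p_1 = 0.428562
  p_2 = 0.671646
  p_3 = 0.342616
  p_4 = 6.42279e-23
Multiply by the mixture weights:
  π_1·p_1 = 0.26 × 0.428562 = 0.111426
  π_2·p_2 = 0.25 × 0.671646 = 0.167911
  π_3·p_3 = 0.16 × 0.342616 = 0.0548185
  π_4·p_4 = 0.33 × 6.42279e-23 = 2.11952e-23
Evidence: 0.111426 + 0.167911 + 0.0548185 + 2.11952e-23 = 0.334156
P(Group 2 | data) ≈ 0.5025

0.5025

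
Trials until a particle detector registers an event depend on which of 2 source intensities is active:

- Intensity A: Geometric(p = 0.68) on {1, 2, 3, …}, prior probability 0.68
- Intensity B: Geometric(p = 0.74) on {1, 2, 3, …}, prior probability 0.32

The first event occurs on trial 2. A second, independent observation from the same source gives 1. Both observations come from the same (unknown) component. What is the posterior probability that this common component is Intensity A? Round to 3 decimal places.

0.688

The responsibility of component k is P(Z=k) f_k(x) divided by Σ_j P(Z=j) f_j(x).
Since both observations come from the same component, the likelihood for component k is f_k(x₁)·f_k(x₂).
  p_A = [0.68·(1−0.68)^1 = 0.68·0.32 = 0.2176] × [0.68] = 0.147968
  p_B = [0.74·(1−0.74)^1 = 0.74·0.26 = 0.1924] × [0.74] = 0.142376
Prior × likelihood for each component:
  P(Z=A)·p_A = 0.68 × 0.147968 = 0.100618
  P(Z=B)·p_B = 0.32 × 0.142376 = 0.0455603
Sum: 0.100618 + 0.0455603 = 0.146179
Responsibility of Intensity A: 0.100618 / 0.146179 ≈ 0.688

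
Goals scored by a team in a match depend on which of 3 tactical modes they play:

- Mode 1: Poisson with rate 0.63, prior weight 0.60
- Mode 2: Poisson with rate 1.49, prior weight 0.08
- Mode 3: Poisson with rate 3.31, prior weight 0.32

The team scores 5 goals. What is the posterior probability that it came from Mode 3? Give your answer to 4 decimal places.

By Bayes' theorem, P(k | x) = π_k f_k(x) / Σ_j π_j f_j(x).
Component likelihoods at x = 5 goals:
  L_1 = e^(−0.63)·0.63^5/5! = 0.00044047
  L_2 = e^(−1.49)·1.49^5/5! = 0.0137928
  L_3 = e^(−3.31)·3.31^5/5! = 0.120905
Unnormalised posteriors:
  π_1·L_1 = 0.60 × 0.00044047 = 0.000264282
  π_2·L_2 = 0.08 × 0.0137928 = 0.00110342
  π_3·L_3 = 0.32 × 0.120905 = 0.0386896
Marginal: 0.000264282 + 0.00110342 + 0.0386896 = 0.0400573
Responsibility of Mode 3: 0.0386896 / 0.0400573 ≈ 0.9659

0.9659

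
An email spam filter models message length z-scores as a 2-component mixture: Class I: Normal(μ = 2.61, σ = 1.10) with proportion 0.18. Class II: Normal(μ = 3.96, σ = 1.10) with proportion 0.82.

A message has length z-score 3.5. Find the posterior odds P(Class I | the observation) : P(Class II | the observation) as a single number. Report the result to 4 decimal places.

Since P(k|x) ∝ π_k f_k(x), the posterior odds are π_i f_i(x) / (π_j f_j(x)).
Evaluate each component's likelihood at the observed value:
  p_I = (1/(1.10·√(2π)))·exp(−(3.5−2.61)²/(2·1.10²)) = 0.362675·exp(-0.32731) = 0.261437
  p_II = (1/(1.10·√(2π)))·exp(−(3.5−3.96)²/(2·1.10²)) = 0.362675·exp(-0.08744) = 0.33231
0.0470586 / 0.272494 ≈ 0.1727

0.1727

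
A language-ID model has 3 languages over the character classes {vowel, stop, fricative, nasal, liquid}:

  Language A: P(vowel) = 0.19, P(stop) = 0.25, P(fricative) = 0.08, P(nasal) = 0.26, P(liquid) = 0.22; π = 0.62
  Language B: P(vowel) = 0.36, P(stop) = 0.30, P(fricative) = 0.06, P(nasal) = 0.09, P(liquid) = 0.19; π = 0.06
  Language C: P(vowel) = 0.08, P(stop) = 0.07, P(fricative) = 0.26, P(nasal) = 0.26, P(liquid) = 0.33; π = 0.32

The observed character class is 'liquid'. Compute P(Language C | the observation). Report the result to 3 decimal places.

By Bayes' theorem, P(k | x) = π_k f_k(x) / Σ_j π_j f_j(x).
Component likelihoods at x = 'liquid':
  p_A = P(liquid | comp) = 0.22
  p_B = P(liquid | comp) = 0.19
  p_C = P(liquid | comp) = 0.33
Prior × likelihood for each component:
  π_A·p_A = 0.62 × 0.22 = 0.1364
  π_B·p_B = 0.06 × 0.19 = 0.0114
  π_C·p_C = 0.32 × 0.33 = 0.1056
Normaliser: 0.1364 + 0.0114 + 0.1056 = 0.2534
P(Language C | x) = 0.1056 / 0.2534 ≈ 0.417

0.417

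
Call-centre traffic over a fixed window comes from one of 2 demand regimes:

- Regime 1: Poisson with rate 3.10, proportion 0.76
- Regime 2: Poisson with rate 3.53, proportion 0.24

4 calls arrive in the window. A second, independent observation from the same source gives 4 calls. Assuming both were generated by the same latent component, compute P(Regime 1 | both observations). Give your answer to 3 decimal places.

The responsibility of component k is π_k f_k(x) divided by Σ_j π_j f_j(x).
Since both observations come from the same component, the likelihood for component k is f_k(x₁)·f_k(x₂).
  L_1 = [e^(−3.10)·3.10^4/4! = 0.17335] × [0.17335] = 0.0300501
  L_2 = [e^(−3.53)·3.53^4/4! = 0.189596] × [0.189596] = 0.0359465
Multiply by the mixture weights:
  π_1·L_1 = 0.76 × 0.0300501 = 0.022838
  π_2·L_2 = 0.24 × 0.0359465 = 0.00862715
Evidence: 0.022838 + 0.00862715 = 0.0314652
Responsibility of Regime 1: 0.022838 / 0.0314652 ≈ 0.726

0.726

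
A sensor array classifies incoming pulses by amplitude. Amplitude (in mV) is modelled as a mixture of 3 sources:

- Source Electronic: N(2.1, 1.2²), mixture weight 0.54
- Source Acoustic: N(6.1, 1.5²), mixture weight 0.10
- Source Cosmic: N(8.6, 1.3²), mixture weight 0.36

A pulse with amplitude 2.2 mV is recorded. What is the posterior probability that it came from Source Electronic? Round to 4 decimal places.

The responsibility of component k is π_k f_k(x) divided by Σ_j π_j f_j(x).
Evaluate each component's likelihood at the observed value:
  p_Electronic = (1/(1.2·√(2π)))·exp(−(2.2−2.1)²/(2·1.2²)) = 0.332452·exp(-0.00347) = 0.3313
  p_Acoustic = (1/(1.5·√(2π)))·exp(−(2.2−6.1)²/(2·1.5²)) = 0.265962·exp(-3.38000) = 0.00905531
  p_Cosmic = (1/(1.3·√(2π)))·exp(−(2.2−8.6)²/(2·1.3²)) = 0.306879·exp(-12.11834) = 1.67509e-06
Unnormalised posteriors:
  π_Electronic·p_Electronic = 0.54 × 0.3313 = 0.178902
  π_Acoustic·p_Acoustic = 0.10 × 0.00905531 = 0.000905531
  π_Cosmic·p_Cosmic = 0.36 × 1.67509e-06 = 6.03031e-07
Marginal: 0.178902 + 0.000905531 + 6.03031e-07 = 0.179808
P(Source Electronic | data) = 0.178902 / 0.179808 ≈ 0.9950

0.9950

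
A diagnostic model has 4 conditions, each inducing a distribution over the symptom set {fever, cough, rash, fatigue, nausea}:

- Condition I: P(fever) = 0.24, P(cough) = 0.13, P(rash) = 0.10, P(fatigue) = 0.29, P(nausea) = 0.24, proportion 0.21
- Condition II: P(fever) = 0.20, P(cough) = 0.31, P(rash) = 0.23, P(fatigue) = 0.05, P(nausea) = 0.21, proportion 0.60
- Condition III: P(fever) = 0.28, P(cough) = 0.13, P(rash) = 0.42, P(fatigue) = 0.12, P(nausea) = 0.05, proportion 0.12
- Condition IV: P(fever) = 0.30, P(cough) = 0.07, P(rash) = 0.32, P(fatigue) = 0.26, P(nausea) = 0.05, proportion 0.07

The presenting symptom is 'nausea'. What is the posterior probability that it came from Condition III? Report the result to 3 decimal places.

0.032

Apply Bayes' rule: the posterior for each component is proportional to its prior times its likelihood at x.
Categorical probabilities:
  p_I = 0.24
  p_II = 0.21
  p_III = 0.05
  p_IV = 0.05
Multiply by the mixture weights:
  π_I·p_I = 0.21 × 0.24 = 0.0504
  π_II·p_II = 0.60 × 0.21 = 0.126
  π_III·p_III = 0.12 × 0.05 = 0.006
  π_IV·p_IV = 0.07 × 0.05 = 0.0035
Denominator: 0.0504 + 0.126 + 0.006 + 0.0035 = 0.1859
Responsibility of Condition III: 0.006 / 0.1859 ≈ 0.032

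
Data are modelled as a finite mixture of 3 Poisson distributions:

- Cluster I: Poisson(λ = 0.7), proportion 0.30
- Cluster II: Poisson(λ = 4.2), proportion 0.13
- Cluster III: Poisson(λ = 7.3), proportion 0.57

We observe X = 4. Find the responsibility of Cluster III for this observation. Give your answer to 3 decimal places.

0.630

By Bayes' theorem, P(k | x) = π_k f_k(x) / Σ_j π_j f_j(x).
Poisson probabilities:
  p_I = 0.00496792
  p_II = 0.194424
  p_III = 0.0799338
Weight by the priors:
  π_I·p_I = 0.30 × 0.00496792 = 0.00149038
  π_II·p_II = 0.13 × 0.194424 = 0.0252751
  π_III·p_III = 0.57 × 0.0799338 = 0.0455623
Denominator: 0.00149038 + 0.0252751 + 0.0455623 = 0.0723277
P(Cluster III | x) ≈ 0.630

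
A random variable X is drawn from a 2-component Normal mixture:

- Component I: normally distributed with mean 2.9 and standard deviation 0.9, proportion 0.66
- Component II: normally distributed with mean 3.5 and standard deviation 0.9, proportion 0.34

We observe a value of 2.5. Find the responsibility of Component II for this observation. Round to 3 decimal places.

0.235

By Bayes' theorem, P(k | x) = P(Z=k) f_k(x) / Σ_j P(Z=j) f_j(x).
Component likelihoods at x = 2.5:
  L_I = (1/(0.9·√(2π)))·exp(−(2.5−2.9)²/(2·0.9²)) = 0.443269·exp(-0.09877) = 0.401582
  L_II = (1/(0.9·√(2π)))·exp(−(2.5−3.5)²/(2·0.9²)) = 0.443269·exp(-0.61728) = 0.239103
Prior × likelihood for each component:
  P(Z=I)·L_I = 0.66 × 0.401582 = 0.265044
  P(Z=II)·L_II = 0.34 × 0.239103 = 0.0812949
Sum: 0.265044 + 0.0812949 = 0.346339
Responsibility of Component II: 0.0812949 / 0.346339 ≈ 0.235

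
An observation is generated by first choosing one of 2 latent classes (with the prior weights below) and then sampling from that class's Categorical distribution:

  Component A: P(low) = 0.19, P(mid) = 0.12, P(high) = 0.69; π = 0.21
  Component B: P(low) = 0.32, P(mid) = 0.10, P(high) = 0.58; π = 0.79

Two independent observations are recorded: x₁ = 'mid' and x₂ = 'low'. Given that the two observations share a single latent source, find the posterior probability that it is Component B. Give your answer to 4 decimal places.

0.8408

Posterior ∝ prior × likelihood, so P(k | x) ∝ π_k f_k(x); normalise over all components.
Since both observations come from the same component, the likelihood for component k is f_k(x₁)·f_k(x₂).
  L_A = [P(mid | comp) = 0.12] × [0.19] = 0.0228
  L_B = [P(mid | comp) = 0.10] × [0.32] = 0.032
Prior × likelihood for each component:
  π_A·L_A = 0.21 × 0.0228 = 0.004788
  π_B·L_B = 0.79 × 0.032 = 0.02528
Denominator: 0.004788 + 0.02528 = 0.030068
P(Component B | x₁, x₂) = 0.02528 / 0.030068 ≈ 0.8408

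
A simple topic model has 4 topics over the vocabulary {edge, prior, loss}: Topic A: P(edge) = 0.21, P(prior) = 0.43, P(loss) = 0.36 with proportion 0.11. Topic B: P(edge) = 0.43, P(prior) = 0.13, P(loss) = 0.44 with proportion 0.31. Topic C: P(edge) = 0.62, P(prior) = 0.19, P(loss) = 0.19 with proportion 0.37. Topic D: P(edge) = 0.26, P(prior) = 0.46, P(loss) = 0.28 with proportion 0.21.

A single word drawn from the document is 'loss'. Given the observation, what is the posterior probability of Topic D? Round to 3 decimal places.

0.193

By Bayes' theorem, P(k | x) = P(Z=k) f_k(x) / Σ_j P(Z=j) f_j(x).
Categorical probabilities:
  L_A = 0.36
  L_B = 0.44
  L_C = 0.19
  L_D = 0.28
Prior × likelihood for each component:
  P(Z=A)·L_A = 0.11 × 0.36 = 0.0396
  P(Z=B)·L_B = 0.31 × 0.44 = 0.1364
  P(Z=C)·L_C = 0.37 × 0.19 = 0.0703
  P(Z=D)·L_D = 0.21 × 0.28 = 0.0588
Denominator: 0.0396 + 0.1364 + 0.0703 + 0.0588 = 0.3051
Responsibility of Topic D: 0.0588 / 0.3051 ≈ 0.193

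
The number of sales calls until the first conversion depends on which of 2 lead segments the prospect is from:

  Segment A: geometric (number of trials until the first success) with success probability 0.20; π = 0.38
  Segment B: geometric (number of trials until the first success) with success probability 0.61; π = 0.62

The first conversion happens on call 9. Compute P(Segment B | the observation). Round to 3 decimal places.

Apply Bayes' rule: the posterior for each component is proportional to its prior times its likelihood at x.
Evaluate each component's likelihood at the observed value:
  f_A = 0.20·(1−0.20)^8 = 0.20·0.167772 = 0.0335544
  f_B = 0.61·(1−0.61)^8 = 0.61·0.000535201 = 0.000326473
Prior × likelihood for each component:
  P(Z=A)·f_A = 0.38 × 0.0335544 = 0.0127507
  P(Z=B)·f_B = 0.62 × 0.000326473 = 0.000202413
Denominator: 0.0127507 + 0.000202413 = 0.0129531
P(Segment B | data) = 0.000202413 / 0.0129531 ≈ 0.016

0.016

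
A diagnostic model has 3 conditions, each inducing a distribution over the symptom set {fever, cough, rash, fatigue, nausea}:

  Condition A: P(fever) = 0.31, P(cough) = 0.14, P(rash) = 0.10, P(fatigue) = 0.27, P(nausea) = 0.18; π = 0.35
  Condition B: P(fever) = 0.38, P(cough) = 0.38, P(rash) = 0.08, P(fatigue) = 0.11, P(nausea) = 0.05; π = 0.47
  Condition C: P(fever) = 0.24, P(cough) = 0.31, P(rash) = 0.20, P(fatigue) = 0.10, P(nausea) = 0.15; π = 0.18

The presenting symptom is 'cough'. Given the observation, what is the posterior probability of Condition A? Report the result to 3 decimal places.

By Bayes' theorem, P(k | x) = π_k f_k(x) / Σ_j π_j f_j(x).
Component likelihoods at x = 'cough':
  p_A = 0.14
  p_B = 0.38
  p_C = 0.31
Prior × likelihood for each component:
  π_A·p_A = 0.35 × 0.14 = 0.049
  π_B·p_B = 0.47 × 0.38 = 0.1786
  π_C·p_C = 0.18 × 0.31 = 0.0558
Denominator: 0.049 + 0.1786 + 0.0558 = 0.2834
Responsibility of Condition A: 0.049 / 0.2834 ≈ 0.173

0.173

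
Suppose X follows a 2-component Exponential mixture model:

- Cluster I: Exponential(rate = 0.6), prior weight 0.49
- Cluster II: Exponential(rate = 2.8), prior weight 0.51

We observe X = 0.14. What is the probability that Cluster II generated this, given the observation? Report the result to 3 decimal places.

The responsibility of component k is w_k f_k(x) divided by Σ_j w_j f_j(x).
Component likelihoods at x = 0.14:
  L_I = 0.6·e^(−0.6·0.14) = 0.6·e^(−0.0840) = 0.551659
  L_II = 2.8·e^(−2.8·0.14) = 2.8·e^(−0.3920) = 1.89197
Prior × likelihood for each component:
  w_I·L_I = 0.49 × 0.551659 = 0.270313
  w_II·L_II = 0.51 × 1.89197 = 0.964905
Normaliser: 0.270313 + 0.964905 = 1.23522
Responsibility of Cluster II: 0.964905 / 1.23522 ≈ 0.781

0.781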